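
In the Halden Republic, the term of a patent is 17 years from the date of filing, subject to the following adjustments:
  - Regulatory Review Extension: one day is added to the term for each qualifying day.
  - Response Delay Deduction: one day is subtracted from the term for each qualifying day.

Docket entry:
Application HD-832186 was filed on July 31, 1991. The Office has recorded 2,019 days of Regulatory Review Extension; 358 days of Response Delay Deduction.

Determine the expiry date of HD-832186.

2013-02-16

Base term: filing date + 17 years → 31 July 2008.
Regulatory Review Extension: +2019 days → 9 February 2014.
Response Delay Deduction: −358 days → 16 February 2013.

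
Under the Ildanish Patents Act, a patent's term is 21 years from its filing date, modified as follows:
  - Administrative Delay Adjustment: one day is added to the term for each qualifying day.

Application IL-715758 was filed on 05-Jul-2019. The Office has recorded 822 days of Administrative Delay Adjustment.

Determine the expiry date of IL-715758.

Base term: filing date + 21 years → 5 July 2040.
Administrative Delay Adjustment: +822 days → 5 October 2042.

October 5, 2042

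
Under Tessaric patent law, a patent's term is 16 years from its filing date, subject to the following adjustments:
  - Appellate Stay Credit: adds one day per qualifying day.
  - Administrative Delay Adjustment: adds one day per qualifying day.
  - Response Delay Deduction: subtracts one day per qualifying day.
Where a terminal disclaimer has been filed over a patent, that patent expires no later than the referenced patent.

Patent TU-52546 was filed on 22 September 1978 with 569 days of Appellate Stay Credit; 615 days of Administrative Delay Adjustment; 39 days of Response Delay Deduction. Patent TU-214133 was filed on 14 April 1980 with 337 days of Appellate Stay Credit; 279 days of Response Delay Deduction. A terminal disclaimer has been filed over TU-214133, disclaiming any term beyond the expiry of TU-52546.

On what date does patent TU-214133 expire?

Natural term of TU-214133:
  Base: filing + 16 years → 14 April 1996.
  Appellate Stay Credit: +337 days → 17 March 1997.
  Response Delay Deduction: −279 days → 11 June 1996.
Expiry of referenced patent TU-52546:
  Base: filing + 16 years → 22 September 1994.
  Appellate Stay Credit: +569 days → 13 April 1996.
  Administrative Delay Adjustment: +615 days → 19 December 1997.
  Response Delay Deduction: −39 days → 10 November 1997.
Terminal disclaimer: TU-214133 expires on the earlier of 11 June 1996 and 10 November 1997.

1996-06-11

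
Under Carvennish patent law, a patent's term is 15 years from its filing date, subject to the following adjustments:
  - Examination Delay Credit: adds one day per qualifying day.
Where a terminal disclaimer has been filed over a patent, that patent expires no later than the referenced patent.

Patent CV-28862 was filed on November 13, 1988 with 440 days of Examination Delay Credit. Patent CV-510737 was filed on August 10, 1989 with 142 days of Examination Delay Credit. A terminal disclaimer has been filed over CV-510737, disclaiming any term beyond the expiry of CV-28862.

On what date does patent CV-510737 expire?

Natural term of CV-510737:
  Base: filing + 15 years → 10 August 2004.
  Examination Delay Credit: +142 days → 30 December 2004.
Expiry of referenced patent CV-28862:
  Base: filing + 15 years → 13 November 2003.
  Examination Delay Credit: +440 days → 26 January 2005.
Terminal disclaimer: CV-510737 expires on the earlier of 30 December 2004 and 26 January 2005.

December 30, 2004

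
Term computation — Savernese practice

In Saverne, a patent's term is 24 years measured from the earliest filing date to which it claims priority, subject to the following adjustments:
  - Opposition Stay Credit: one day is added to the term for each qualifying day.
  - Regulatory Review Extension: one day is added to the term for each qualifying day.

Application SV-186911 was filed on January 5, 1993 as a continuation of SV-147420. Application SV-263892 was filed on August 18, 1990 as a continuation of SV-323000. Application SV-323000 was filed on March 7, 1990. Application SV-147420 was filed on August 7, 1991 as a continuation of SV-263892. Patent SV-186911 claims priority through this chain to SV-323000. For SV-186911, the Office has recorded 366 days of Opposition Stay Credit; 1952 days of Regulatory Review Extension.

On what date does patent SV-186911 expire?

2020-07-11

Earliest priority filing: 7 March 1990.
Base term: 7 March 1990 + 24 years → 7 March 2014.
Opposition Stay Credit: +366 days → 8 March 2015.
Regulatory Review Extension: +1952 days → 11 July 2020.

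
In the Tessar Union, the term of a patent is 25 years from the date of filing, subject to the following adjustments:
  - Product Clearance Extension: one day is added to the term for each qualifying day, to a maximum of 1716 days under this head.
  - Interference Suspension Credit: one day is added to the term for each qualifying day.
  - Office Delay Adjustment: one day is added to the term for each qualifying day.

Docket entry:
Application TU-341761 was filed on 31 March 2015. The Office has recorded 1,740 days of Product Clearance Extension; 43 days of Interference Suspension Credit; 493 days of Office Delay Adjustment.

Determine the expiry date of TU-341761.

2046-05-31

Base term: filing date + 25 years → 31 March 2040.
Product Clearance Extension: 1740 days claimed exceeds the 1716-day cap, so +1716 days → 11 December 2044.
Interference Suspension Credit: +43 days → 23 January 2045.
Office Delay Adjustment: +493 days → 31 May 2046.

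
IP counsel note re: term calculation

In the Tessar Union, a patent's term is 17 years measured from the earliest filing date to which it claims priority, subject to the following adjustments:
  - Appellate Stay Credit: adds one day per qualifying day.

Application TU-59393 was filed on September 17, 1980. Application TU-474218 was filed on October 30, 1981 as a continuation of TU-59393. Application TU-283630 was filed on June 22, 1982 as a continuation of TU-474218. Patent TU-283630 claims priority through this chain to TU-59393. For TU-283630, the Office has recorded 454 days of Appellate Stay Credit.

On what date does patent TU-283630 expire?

Earliest priority filing: 17 September 1980.
Base term: 17 September 1980 + 17 years → 17 September 1997.
Appellate Stay Credit: +454 days → 15 December 1998.

December 15, 1998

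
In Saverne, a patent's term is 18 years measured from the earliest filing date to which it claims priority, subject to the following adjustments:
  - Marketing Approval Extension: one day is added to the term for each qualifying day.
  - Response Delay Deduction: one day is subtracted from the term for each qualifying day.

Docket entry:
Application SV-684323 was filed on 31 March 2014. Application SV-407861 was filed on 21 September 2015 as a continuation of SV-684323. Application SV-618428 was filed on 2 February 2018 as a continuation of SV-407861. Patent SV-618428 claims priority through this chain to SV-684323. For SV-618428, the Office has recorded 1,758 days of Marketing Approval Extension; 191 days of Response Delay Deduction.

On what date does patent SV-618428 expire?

2036-07-15

Earliest priority filing: 31 March 2014.
Base term: 31 March 2014 + 18 years → 31 March 2032.
Marketing Approval Extension: +1758 days → 22 January 2037.
Response Delay Deduction: −191 days → 15 July 2036.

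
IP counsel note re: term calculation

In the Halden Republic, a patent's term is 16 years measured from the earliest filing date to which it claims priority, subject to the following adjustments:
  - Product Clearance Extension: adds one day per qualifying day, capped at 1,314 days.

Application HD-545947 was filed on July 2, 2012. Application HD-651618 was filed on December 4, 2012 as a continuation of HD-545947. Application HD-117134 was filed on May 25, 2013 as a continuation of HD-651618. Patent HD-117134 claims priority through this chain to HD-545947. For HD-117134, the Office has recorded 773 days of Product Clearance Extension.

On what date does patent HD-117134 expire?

2030-08-14

Earliest priority filing: 2 July 2012.
Base term: 2 July 2012 + 16 years → 2 July 2028.
Product Clearance Extension: 773 days (within the 1314-day cap) → +773 days → 14 August 2030.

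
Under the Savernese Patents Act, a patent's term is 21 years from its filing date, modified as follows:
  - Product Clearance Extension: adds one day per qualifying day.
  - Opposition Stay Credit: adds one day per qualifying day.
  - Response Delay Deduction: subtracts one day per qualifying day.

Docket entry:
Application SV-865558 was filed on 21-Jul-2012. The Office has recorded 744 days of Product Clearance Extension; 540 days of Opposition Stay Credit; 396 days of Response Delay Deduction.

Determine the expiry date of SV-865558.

December 26, 2035

Base term: filing date + 21 years → 21 July 2033.
Product Clearance Extension: +744 days → 4 August 2035.
Opposition Stay Credit: +540 days → 25 January 2037.
Response Delay Deduction: −396 days → 26 December 2035.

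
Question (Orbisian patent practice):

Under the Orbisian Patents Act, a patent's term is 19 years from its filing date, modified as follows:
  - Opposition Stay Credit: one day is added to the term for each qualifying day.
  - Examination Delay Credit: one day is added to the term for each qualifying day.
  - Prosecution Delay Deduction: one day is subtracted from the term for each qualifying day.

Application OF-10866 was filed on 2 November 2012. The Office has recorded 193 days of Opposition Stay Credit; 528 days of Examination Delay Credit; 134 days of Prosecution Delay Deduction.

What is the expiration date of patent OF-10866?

Base term: filing date + 19 years → 2 November 2031.
Opposition Stay Credit: +193 days → 13 May 2032.
Examination Delay Credit: +528 days → 23 October 2033.
Prosecution Delay Deduction: −134 days → 11 June 2033.

2033-06-11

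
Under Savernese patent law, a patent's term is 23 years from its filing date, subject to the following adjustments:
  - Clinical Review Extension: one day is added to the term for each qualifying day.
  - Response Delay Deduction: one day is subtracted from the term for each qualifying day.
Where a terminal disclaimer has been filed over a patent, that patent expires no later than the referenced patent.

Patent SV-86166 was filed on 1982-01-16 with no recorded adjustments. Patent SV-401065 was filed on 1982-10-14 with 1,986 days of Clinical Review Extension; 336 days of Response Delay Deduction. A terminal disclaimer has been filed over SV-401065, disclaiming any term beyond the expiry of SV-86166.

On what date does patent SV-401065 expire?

Natural term of SV-401065:
  Base: filing + 23 years → 14 October 2005.
  Clinical Review Extension: +1986 days → 23 March 2011.
  Response Delay Deduction: −336 days → 21 April 2010.
Expiry of referenced patent SV-86166:
  Base: filing + 23 years → 16 January 2005.
Terminal disclaimer: SV-401065 expires on the earlier of 21 April 2010 and 16 January 2005.

January 16, 2005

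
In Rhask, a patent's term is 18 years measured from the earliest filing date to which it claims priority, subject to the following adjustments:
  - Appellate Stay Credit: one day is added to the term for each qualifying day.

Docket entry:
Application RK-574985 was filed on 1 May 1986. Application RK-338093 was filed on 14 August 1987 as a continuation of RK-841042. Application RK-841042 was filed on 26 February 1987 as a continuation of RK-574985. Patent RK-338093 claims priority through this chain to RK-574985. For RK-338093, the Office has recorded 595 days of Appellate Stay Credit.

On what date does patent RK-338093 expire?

Earliest priority filing: 1 May 1986.
Base term: 1 May 1986 + 18 years → 1 May 2004.
Appellate Stay Credit: +595 days → 17 December 2005.

2005-12-17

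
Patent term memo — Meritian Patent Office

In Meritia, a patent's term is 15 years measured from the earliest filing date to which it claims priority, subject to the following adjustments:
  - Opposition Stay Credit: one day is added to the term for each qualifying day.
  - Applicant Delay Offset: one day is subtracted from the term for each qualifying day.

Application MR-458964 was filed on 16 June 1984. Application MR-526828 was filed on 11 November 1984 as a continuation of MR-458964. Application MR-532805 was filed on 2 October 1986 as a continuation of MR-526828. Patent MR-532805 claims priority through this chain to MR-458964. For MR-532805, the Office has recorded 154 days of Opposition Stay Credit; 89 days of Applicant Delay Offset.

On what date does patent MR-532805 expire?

Earliest priority filing: 16 June 1984.
Base term: 16 June 1984 + 15 years → 16 June 1999.
Opposition Stay Credit: +154 days → 17 November 1999.
Applicant Delay Offset: −89 days → 20 August 1999.

August 20, 1999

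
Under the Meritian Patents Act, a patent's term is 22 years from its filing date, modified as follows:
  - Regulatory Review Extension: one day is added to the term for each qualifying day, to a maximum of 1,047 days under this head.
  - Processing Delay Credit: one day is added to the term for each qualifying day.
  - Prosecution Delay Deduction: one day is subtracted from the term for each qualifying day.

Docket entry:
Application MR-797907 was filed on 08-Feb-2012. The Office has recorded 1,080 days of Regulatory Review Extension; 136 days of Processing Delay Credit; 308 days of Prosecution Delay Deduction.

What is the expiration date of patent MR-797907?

Base term: filing date + 22 years → 8 February 2034.
Regulatory Review Extension: 1080 days claimed exceeds the 1047-day cap, so +1047 days → 21 December 2036.
Processing Delay Credit: +136 days → 6 May 2037.
Prosecution Delay Deduction: −308 days → 2 July 2036.

2036-07-02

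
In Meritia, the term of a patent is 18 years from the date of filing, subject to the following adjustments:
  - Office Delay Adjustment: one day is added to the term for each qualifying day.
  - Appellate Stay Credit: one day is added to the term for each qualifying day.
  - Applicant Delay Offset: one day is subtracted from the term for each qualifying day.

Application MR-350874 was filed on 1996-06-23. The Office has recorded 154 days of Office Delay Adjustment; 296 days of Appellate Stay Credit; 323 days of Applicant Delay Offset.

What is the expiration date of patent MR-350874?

October 28, 2014

Base term: filing date + 18 years → 23 June 2014.
Office Delay Adjustment: +154 days → 24 November 2014.
Appellate Stay Credit: +296 days → 16 September 2015.
Applicant Delay Offset: −323 days → 28 October 2014.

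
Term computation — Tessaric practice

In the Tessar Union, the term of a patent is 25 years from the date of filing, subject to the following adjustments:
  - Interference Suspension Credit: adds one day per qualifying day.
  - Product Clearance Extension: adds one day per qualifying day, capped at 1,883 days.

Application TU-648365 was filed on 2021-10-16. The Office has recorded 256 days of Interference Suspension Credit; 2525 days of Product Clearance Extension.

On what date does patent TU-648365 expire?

Base term: filing date + 25 years → 16 October 2046.
Interference Suspension Credit: +256 days → 29 June 2047.
Product Clearance Extension: 2525 days claimed exceeds the 1883-day cap, so +1883 days → 24 August 2052.

August 24, 2052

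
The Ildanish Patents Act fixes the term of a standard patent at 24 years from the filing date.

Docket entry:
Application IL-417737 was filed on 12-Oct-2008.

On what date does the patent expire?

2032-10-12

Filing date + 24 years → 12 October 2032.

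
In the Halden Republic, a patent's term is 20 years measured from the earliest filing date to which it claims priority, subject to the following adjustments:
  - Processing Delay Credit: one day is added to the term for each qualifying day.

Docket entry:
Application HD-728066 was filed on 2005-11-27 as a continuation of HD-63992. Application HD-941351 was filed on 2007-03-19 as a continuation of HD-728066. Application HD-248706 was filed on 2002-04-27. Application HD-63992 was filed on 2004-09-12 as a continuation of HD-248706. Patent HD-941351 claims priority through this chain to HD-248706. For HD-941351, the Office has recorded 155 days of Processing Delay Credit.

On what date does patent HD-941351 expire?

Earliest priority filing: 27 April 2002.
Base term: 27 April 2002 + 20 years → 27 April 2022.
Processing Delay Credit: +155 days → 29 September 2022.

September 29, 2022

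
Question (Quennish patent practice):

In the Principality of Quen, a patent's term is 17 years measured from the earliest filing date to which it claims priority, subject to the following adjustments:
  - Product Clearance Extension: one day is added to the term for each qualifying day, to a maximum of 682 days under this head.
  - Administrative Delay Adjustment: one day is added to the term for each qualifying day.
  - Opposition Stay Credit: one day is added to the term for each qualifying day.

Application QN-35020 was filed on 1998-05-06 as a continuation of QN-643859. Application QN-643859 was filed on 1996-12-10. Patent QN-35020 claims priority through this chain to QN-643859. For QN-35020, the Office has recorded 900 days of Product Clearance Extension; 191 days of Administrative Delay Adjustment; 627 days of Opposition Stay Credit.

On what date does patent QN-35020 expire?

Earliest priority filing: 10 December 1996.
Base term: 10 December 1996 + 17 years → 10 December 2013.
Product Clearance Extension: 900 days claimed exceeds the 682-day cap, so +682 days → 23 October 2015.
Administrative Delay Adjustment: +191 days → 1 May 2016.
Opposition Stay Credit: +627 days → 18 January 2018.

2018-01-18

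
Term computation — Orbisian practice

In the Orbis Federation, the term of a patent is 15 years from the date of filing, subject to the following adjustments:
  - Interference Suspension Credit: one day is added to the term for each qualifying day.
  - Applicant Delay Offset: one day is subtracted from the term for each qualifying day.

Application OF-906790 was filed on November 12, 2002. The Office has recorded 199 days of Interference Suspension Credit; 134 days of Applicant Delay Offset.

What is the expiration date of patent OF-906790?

Base term: filing date + 15 years → 12 November 2017.
Interference Suspension Credit: +199 days → 30 May 2018.
Applicant Delay Offset: −134 days → 16 January 2018.

2018-01-16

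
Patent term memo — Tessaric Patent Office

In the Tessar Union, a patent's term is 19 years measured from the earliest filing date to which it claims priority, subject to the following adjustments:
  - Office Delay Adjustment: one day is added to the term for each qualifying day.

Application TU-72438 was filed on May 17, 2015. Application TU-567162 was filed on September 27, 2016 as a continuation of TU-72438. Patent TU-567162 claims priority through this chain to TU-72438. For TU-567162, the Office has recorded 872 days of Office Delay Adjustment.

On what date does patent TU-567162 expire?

October 5, 2036

Earliest priority filing: 17 May 2015.
Base term: 17 May 2015 + 19 years → 17 May 2034.
Office Delay Adjustment: +872 days → 5 October 2036.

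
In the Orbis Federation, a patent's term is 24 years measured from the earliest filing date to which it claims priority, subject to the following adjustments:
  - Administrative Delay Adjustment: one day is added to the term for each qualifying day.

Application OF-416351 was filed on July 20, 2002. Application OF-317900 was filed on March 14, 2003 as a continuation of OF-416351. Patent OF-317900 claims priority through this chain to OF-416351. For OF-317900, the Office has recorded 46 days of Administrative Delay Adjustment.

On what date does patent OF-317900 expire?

September 4, 2026

Earliest priority filing: 20 July 2002.
Base term: 20 July 2002 + 24 years → 20 July 2026.
Administrative Delay Adjustment: +46 days → 4 September 2026.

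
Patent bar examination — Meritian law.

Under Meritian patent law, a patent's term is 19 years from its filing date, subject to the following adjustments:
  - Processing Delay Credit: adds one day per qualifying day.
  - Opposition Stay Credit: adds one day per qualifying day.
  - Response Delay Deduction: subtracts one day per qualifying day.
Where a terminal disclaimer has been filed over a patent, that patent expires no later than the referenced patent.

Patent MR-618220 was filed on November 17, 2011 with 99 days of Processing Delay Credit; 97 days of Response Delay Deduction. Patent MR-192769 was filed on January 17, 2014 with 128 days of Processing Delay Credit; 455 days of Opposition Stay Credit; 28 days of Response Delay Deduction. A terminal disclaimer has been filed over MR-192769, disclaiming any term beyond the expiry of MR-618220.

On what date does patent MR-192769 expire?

Natural term of MR-192769:
  Base: filing + 19 years → 17 January 2033.
  Processing Delay Credit: +128 days → 25 May 2033.
  Opposition Stay Credit: +455 days → 23 August 2034.
  Response Delay Deduction: −28 days → 26 July 2034.
Expiry of referenced patent MR-618220:
  Base: filing + 19 years → 17 November 2030.
  Processing Delay Credit: +99 days → 24 February 2031.
  Response Delay Deduction: −97 days → 19 November 2030.
Terminal disclaimer: MR-192769 expires on the earlier of 26 July 2034 and 19 November 2030.

November 19, 2030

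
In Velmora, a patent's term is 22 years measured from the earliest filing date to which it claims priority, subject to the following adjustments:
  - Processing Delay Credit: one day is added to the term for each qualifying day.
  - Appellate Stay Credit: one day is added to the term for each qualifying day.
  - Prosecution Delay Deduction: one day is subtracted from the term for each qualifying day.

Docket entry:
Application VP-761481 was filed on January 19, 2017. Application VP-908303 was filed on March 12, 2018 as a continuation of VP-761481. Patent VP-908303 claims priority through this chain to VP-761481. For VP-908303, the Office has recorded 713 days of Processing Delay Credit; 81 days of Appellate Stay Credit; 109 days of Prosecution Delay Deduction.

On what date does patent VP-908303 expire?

2040-12-04

Earliest priority filing: 19 January 2017.
Base term: 19 January 2017 + 22 years → 19 January 2039.
Processing Delay Credit: +713 days → 1 January 2041.
Appellate Stay Credit: +81 days → 23 March 2041.
Prosecution Delay Deduction: −109 days → 4 December 2040.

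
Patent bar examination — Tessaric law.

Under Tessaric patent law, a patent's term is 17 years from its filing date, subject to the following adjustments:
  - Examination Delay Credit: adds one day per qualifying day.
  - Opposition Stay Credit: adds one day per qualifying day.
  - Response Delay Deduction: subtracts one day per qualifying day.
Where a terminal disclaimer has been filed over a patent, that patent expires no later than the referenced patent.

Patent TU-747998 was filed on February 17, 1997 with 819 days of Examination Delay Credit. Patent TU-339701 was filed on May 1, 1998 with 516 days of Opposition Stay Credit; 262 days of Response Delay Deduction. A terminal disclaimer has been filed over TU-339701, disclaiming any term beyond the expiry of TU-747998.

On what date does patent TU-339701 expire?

2016-01-10

Natural term of TU-339701:
  Base: filing + 17 years → 1 May 2015.
  Opposition Stay Credit: +516 days → 28 September 2016.
  Response Delay Deduction: −262 days → 10 January 2016.
Expiry of referenced patent TU-747998:
  Base: filing + 17 years → 17 February 2014.
  Examination Delay Credit: +819 days → 16 May 2016.
Terminal disclaimer: TU-339701 expires on the earlier of 10 January 2016 and 16 May 2016.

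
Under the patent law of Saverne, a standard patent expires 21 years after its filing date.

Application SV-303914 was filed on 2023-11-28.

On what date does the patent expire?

November 28, 2044

Filing date + 21 years → 28 November 2044.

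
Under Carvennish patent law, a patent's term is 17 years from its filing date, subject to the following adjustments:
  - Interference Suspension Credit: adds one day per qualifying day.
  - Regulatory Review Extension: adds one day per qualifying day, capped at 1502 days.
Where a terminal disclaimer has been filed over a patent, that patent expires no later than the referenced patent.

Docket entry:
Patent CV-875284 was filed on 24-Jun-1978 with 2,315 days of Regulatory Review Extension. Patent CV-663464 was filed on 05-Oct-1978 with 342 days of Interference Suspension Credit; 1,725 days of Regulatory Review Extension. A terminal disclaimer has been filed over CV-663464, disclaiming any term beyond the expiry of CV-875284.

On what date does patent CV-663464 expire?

Natural term of CV-663464:
  Base: filing + 17 years → 5 October 1995.
  Interference Suspension Credit: +342 days → 11 September 1996.
  Regulatory Review Extension: 1725 days claimed exceeds the 1502-day cap, so +1502 days → 22 October 2000.
Expiry of referenced patent CV-875284:
  Base: filing + 17 years → 24 June 1995.
  Regulatory Review Extension: 2315 days claimed exceeds the 1502-day cap, so +1502 days → 4 August 1999.
Terminal disclaimer: CV-663464 expires on the earlier of 22 October 2000 and 4 August 1999.

August 4, 1999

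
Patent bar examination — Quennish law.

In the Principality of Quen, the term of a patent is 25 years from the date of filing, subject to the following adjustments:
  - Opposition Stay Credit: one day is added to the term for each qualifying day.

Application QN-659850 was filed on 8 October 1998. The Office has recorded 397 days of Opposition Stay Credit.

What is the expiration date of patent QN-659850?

2024-11-08

Base term: filing date + 25 years → 8 October 2023.
Opposition Stay Credit: +397 days → 8 November 2024.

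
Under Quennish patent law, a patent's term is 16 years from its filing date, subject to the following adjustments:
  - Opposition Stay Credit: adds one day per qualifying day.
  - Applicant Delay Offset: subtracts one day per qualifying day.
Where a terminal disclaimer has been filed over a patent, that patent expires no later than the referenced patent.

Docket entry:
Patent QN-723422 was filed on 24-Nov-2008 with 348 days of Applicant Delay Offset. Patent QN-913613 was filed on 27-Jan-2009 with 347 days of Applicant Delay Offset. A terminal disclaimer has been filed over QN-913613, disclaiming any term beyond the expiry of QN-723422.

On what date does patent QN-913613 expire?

December 12, 2023

Natural term of QN-913613:
  Base: filing + 16 years → 27 January 2025.
  Applicant Delay Offset: −347 days → 15 February 2024.
Expiry of referenced patent QN-723422:
  Base: filing + 16 years → 24 November 2024.
  Applicant Delay Offset: −348 days → 12 December 2023.
Terminal disclaimer: QN-913613 expires on the earlier of 15 February 2024 and 12 December 2023.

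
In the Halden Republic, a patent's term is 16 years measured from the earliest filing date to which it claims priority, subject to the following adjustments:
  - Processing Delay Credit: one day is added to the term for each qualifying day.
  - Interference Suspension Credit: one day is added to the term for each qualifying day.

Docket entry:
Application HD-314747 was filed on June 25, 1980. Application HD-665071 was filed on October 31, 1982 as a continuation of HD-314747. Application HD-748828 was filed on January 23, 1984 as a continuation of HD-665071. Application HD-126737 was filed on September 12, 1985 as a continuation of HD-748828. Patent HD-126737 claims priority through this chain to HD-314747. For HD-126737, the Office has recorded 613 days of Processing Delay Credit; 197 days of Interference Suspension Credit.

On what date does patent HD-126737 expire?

September 13, 1998

Earliest priority filing: 25 June 1980.
Base term: 25 June 1980 + 16 years → 25 June 1996.
Processing Delay Credit: +613 days → 28 February 1998.
Interference Suspension Credit: +197 days → 13 September 1998.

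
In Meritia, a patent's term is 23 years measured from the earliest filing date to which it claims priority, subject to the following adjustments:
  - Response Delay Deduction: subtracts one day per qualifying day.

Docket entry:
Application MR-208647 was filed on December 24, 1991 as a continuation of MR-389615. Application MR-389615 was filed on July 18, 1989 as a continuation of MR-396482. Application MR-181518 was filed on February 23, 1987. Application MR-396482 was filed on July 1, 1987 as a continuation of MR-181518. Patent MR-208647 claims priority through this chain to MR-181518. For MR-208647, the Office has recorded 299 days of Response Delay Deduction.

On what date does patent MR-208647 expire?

Earliest priority filing: 23 February 1987.
Base term: 23 February 1987 + 23 years → 23 February 2010.
Response Delay Deduction: −299 days → 30 April 2009.

April 30, 2009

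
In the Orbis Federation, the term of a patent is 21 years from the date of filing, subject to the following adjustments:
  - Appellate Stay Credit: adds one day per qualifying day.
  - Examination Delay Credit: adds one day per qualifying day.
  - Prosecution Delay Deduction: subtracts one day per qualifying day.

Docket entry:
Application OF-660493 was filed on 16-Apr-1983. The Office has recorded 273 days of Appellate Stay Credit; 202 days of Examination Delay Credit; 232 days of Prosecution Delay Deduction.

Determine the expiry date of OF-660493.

December 15, 2004

Base term: filing date + 21 years → 16 April 2004.
Appellate Stay Credit: +273 days → 14 January 2005.
Examination Delay Credit: +202 days → 4 August 2005.
Prosecution Delay Deduction: −232 days → 15 December 2004.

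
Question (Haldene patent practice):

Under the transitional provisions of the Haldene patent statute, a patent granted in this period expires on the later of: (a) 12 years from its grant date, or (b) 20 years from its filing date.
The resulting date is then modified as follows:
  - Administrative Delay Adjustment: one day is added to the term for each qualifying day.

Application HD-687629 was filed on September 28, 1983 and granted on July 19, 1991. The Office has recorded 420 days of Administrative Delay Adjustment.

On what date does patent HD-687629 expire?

2004-11-21

(a) grant + 12 years → 19 July 2003.
(b) filing + 20 years → 28 September 2003.
Later of the two: 28 September 2003.
Administrative Delay Adjustment: +420 days → 21 November 2004.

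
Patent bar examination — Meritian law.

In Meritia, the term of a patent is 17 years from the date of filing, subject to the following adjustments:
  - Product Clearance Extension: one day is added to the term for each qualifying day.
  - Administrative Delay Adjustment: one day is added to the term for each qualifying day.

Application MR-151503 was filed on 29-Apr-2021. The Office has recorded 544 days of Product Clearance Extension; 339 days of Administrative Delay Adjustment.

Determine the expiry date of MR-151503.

2040-09-28

Base term: filing date + 17 years → 29 April 2038.
Product Clearance Extension: +544 days → 25 October 2039.
Administrative Delay Adjustment: +339 days → 28 September 2040.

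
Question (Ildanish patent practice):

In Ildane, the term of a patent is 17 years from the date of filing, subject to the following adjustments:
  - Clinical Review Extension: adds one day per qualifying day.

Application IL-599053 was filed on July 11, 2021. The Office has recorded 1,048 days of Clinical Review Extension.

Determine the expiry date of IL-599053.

Base term: filing date + 17 years → 11 July 2038.
Clinical Review Extension: +1048 days → 24 May 2041.

2041-05-24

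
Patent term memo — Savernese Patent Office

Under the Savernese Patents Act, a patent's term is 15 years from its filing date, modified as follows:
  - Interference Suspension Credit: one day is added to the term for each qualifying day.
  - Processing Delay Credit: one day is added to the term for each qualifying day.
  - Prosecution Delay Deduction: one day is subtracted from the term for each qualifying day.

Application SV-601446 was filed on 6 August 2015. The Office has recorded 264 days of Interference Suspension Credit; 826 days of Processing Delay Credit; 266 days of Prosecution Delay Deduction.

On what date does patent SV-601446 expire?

Base term: filing date + 15 years → 6 August 2030.
Interference Suspension Credit: +264 days → 27 April 2031.
Processing Delay Credit: +826 days → 31 July 2033.
Prosecution Delay Deduction: −266 days → 7 November 2032.

2032-11-07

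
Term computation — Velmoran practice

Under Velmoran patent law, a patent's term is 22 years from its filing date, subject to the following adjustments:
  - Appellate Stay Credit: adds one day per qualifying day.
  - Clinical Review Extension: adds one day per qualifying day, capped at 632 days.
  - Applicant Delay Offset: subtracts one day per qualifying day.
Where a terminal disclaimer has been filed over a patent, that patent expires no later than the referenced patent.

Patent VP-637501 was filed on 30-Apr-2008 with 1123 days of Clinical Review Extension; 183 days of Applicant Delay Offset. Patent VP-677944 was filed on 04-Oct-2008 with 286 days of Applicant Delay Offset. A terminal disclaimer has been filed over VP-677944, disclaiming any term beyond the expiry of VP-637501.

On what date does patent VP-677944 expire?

Natural term of VP-677944:
  Base: filing + 22 years → 4 October 2030.
  Applicant Delay Offset: −286 days → 22 December 2029.
Expiry of referenced patent VP-637501:
  Base: filing + 22 years → 30 April 2030.
  Clinical Review Extension: 1123 days claimed exceeds the 632-day cap, so +632 days → 22 January 2032.
  Applicant Delay Offset: −183 days → 23 July 2031.
Terminal disclaimer: VP-677944 expires on the earlier of 22 December 2029 and 23 July 2031.

December 22, 2029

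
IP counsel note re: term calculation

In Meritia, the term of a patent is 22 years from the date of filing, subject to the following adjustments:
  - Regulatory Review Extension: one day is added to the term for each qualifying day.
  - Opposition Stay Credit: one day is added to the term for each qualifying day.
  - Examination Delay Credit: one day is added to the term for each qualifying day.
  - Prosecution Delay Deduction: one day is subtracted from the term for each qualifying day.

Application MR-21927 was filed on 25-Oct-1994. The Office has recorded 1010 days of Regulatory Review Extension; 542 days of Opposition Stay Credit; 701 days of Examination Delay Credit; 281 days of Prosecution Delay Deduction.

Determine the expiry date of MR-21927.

2022-03-20

Base term: filing date + 22 years → 25 October 2016.
Regulatory Review Extension: +1010 days → 1 August 2019.
Opposition Stay Credit: +542 days → 24 January 2021.
Examination Delay Credit: +701 days → 26 December 2022.
Prosecution Delay Deduction: −281 days → 20 March 2022.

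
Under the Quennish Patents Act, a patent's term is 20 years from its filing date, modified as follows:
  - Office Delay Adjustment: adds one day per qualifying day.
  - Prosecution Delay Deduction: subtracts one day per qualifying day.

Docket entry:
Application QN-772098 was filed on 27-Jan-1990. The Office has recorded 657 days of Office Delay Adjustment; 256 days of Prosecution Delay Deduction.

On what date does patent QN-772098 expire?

2011-03-04

Base term: filing date + 20 years → 27 January 2010.
Office Delay Adjustment: +657 days → 15 November 2011.
Prosecution Delay Deduction: −256 days → 4 March 2011.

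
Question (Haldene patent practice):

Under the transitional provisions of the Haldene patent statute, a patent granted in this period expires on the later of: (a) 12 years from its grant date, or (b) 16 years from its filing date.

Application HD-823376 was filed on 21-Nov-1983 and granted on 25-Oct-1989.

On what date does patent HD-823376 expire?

(a) grant + 12 years → 25 October 2001.
(b) filing + 16 years → 21 November 1999.
Later of the two: 25 October 2001.

October 25, 2001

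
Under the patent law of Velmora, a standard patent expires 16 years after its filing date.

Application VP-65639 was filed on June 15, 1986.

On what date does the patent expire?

2002-06-15

Filing date + 16 years → 15 June 2002.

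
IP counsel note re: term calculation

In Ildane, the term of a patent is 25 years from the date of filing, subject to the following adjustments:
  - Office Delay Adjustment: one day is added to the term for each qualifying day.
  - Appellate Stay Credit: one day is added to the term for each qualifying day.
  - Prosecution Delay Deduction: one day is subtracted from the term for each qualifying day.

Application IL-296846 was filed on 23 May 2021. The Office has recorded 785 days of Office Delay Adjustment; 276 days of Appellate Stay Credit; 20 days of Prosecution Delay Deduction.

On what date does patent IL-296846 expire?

Base term: filing date + 25 years → 23 May 2046.
Office Delay Adjustment: +785 days → 16 July 2048.
Appellate Stay Credit: +276 days → 18 April 2049.
Prosecution Delay Deduction: −20 days → 29 March 2049.

March 29, 2049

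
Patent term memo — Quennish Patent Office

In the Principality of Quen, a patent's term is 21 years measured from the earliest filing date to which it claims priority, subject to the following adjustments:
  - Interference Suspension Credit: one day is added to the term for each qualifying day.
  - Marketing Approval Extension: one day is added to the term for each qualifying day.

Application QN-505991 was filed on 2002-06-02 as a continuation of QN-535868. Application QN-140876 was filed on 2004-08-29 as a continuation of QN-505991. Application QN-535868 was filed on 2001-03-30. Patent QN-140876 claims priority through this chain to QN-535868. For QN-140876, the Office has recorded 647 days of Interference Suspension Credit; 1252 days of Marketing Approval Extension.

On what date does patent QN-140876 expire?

Earliest priority filing: 30 March 2001.
Base term: 30 March 2001 + 21 years → 30 March 2022.
Interference Suspension Credit: +647 days → 6 January 2024.
Marketing Approval Extension: +1252 days → 11 June 2027.

June 11, 2027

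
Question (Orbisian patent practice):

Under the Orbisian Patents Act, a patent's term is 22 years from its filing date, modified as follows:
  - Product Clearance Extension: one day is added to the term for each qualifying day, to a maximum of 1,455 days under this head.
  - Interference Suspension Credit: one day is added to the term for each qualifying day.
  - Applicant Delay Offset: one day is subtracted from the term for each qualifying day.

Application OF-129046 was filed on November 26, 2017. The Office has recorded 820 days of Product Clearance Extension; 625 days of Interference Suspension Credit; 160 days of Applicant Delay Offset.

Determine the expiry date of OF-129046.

Base term: filing date + 22 years → 26 November 2039.
Product Clearance Extension: 820 days (within the 1455-day cap) → +820 days → 23 February 2042.
Interference Suspension Credit: +625 days → 10 November 2043.
Applicant Delay Offset: −160 days → 3 June 2043.

2043-06-03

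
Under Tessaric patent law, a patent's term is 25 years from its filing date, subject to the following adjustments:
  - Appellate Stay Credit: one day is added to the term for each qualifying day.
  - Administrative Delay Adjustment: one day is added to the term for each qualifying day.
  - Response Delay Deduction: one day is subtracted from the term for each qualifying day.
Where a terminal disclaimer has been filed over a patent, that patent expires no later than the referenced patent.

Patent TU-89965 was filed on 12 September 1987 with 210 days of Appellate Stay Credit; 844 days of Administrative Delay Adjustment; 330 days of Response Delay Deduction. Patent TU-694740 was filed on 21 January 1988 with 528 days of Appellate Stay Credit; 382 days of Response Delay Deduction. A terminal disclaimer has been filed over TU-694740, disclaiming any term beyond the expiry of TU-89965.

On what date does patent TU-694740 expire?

June 16, 2013

Natural term of TU-694740:
  Base: filing + 25 years → 21 January 2013.
  Appellate Stay Credit: +528 days → 3 July 2014.
  Response Delay Deduction: −382 days → 16 June 2013.
Expiry of referenced patent TU-89965:
  Base: filing + 25 years → 12 September 2012.
  Appellate Stay Credit: +210 days → 10 April 2013.
  Administrative Delay Adjustment: +844 days → 2 August 2015.
  Response Delay Deduction: −330 days → 6 September 2014.
Terminal disclaimer: TU-694740 expires on the earlier of 16 June 2013 and 6 September 2014.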